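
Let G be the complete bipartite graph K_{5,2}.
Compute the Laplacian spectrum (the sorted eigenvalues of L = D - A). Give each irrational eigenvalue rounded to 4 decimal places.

[0, 2, 2, 2, 2, 5, 7]

The graph has 7 vertices and degree multiset [5, 5, 2, 2, 2, 2, 2]; D is the diagonal matrix of degrees and L = D - A. L is symmetric positive semidefinite, so every eigenvalue is real and nonnegative. By the matrix-tree theorem the graph has (1/7) * product of the nonzero eigenvalues = 80 spanning trees. There is one zero in the spectrum, matching the 1 component.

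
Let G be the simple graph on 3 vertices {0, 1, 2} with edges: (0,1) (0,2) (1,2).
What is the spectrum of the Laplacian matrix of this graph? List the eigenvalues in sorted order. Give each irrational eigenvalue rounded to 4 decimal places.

Each diagonal entry of L is the vertex degree and each off-diagonal entry is -1 where an edge is present, 0 otherwise; in the order [0, 1, 2] the diagonal is [2, 2, 2]. Diagonalising L (or applying a numerical eigensolver to the 3x3 matrix) gives the spectrum above. The eigenvalues sum to 6, which equals trace(L) = 2|E|. The largest eigenvalue, 3, is at most the vertex count 3.

[0, 3, 3]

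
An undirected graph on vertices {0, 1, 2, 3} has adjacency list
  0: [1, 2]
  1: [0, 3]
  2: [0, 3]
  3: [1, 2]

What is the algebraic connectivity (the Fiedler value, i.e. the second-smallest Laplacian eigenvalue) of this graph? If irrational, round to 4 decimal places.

2

Reading degrees in the order [0, 1, 2, 3] gives [2, 2, 2, 2]; set D = diag(2, 2, 2, 2) and form L = D - A. The sorted Laplacian eigenvalues are [0, 2, 2, 4]; the algebraic connectivity is the second entry, 2. By the matrix-tree theorem the graph has (1/4) * product of the nonzero eigenvalues = 4 spanning trees. There is one zero in the spectrum, matching the 1 component.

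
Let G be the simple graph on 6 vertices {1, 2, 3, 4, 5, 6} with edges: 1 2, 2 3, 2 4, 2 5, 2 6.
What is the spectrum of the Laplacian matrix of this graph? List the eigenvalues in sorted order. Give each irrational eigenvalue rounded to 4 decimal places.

Each diagonal entry of L is the vertex degree and each off-diagonal entry is -1 where an edge is present, 0 otherwise; in the order [1, 2, 3, 4, 5, 6] the diagonal is [1, 5, 1, 1, 1, 1]. L is symmetric positive semidefinite, so every eigenvalue is real and nonnegative. The largest eigenvalue, 6, is at most the vertex count 6.

[0, 1, 1, 1, 1, 6]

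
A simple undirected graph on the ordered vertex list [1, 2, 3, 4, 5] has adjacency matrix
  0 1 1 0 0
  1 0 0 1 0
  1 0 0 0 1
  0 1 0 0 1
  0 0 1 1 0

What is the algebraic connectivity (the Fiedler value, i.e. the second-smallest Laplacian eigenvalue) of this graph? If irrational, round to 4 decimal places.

1.3820

Reading degrees in the order [1, 2, 3, 4, 5] gives [2, 2, 2, 2, 2]; set D = diag(2, 2, 2, 2, 2) and form L = D - A. Computing the eigenvalues of L and sorting gives [0, 1.3820, 1.3820, 3.6180, 3.6180]. The Fiedler value lambda_2 = 1.3820 is strictly positive, so the graph is connected. The eigenvalues sum to 10, which equals trace(L) = 2|E|.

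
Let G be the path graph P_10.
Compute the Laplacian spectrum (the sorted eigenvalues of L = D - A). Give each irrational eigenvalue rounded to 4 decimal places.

[0, 0.0979, 0.3820, 0.8244, 1.3820, 2, 2.6180, 3.1756, 3.6180, 3.9021]

The graph has 10 vertices and degree multiset [2, 2, 2, 2, 2, 2, 2, 2, 1, 1]; D is the diagonal matrix of degrees and L = D - A. Diagonalising L (or applying a numerical eigensolver to the 10x10 matrix) gives the spectrum above. The single zero eigenvalue shows the graph is connected. By the matrix-tree theorem the graph has (1/10) * product of the nonzero eigenvalues = 1 spanning tree.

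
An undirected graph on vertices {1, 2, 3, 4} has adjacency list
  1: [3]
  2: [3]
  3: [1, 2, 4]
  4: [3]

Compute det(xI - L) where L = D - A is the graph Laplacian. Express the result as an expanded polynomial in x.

Each diagonal entry of L is the vertex degree and each off-diagonal entry is -1 where an edge is present, 0 otherwise; in the order [1, 2, 3, 4] the diagonal is [1, 1, 3, 1]. Computing det(xI - L) by cofactor expansion (or equivalently via sum-over-permutations) gives x^4 - 6x^3 + 9x^2 - 4x. The constant term is 0 because L is singular (the all-ones vector lies in its kernel). There is one zero in the spectrum, matching the 1 component.

x^4 - 6x^3 + 9x^2 - 4x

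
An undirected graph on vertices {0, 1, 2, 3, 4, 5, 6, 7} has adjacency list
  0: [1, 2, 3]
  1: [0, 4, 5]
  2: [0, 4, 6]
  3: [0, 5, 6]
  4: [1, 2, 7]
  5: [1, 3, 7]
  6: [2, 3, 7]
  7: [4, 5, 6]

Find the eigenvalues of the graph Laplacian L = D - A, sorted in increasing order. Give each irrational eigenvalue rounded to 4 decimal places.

[0, 2, 2, 2, 4, 4, 4, 6]

With the vertex order [0, 1, 2, 3, 4, 5, 6, 7], the degrees are [3, 3, 3, 3, 3, 3, 3, 3], giving D = diag(3, 3, 3, 3, 3, 3, 3, 3) and L = D - A. Diagonalising L (or applying a numerical eigensolver to the 8x8 matrix) gives the spectrum above. There is one zero in the spectrum, matching the 1 component. The eigenvalues sum to 24, which equals trace(L) = 2|E|.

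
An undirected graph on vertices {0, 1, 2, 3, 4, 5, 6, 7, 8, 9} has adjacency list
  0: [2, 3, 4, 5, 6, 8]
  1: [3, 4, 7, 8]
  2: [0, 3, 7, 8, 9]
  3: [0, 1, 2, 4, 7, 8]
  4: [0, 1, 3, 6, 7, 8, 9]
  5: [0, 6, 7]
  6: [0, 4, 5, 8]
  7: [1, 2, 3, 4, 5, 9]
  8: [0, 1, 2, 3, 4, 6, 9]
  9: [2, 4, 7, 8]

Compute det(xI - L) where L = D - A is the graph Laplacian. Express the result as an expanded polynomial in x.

With the vertex order [0, 1, 2, 3, 4, 5, 6, 7, 8, 9], the degrees are [6, 4, 5, 6, 7, 3, 4, 6, 7, 4], giving D = diag(6, 4, 5, 6, 7, 3, 4, 6, 7, 4) and L = D - A. Computing det(xI - L) by cofactor expansion (or equivalently via sum-over-permutations) gives x^10 - 52x^9 + 1182x^8 - 15398x^7 + 126540x^6 - 679436x^5 + 2380264x^4 - 5238380x^3 + 6559902x^2 - 3553710x. The coefficient of x^9 equals -trace(L) = -52, matching the sum of degrees. There is one zero in the spectrum, matching the 1 component.

x^10 - 52x^9 + 1182x^8 - 15398x^7 + 126540x^6 - 679436x^5 + 2380264x^4 - 5238380x^3 + 6559902x^2 - 3553710x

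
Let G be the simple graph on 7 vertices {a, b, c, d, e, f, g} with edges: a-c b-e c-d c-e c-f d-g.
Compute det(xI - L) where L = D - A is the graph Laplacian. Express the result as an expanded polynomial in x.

x^7 - 12x^6 + 52x^5 - 104x^4 + 100x^3 - 44x^2 + 7x

Each diagonal entry of L is the vertex degree and each off-diagonal entry is -1 where an edge is present, 0 otherwise; in the order [a, b, c, d, e, f, g] the diagonal is [1, 1, 4, 2, 2, 1, 1]. Computing det(xI - L) by cofactor expansion (or equivalently via sum-over-permutations) gives x^7 - 12x^6 + 52x^5 - 104x^4 + 100x^3 - 44x^2 + 7x. The constant term is 0 because L is singular (the all-ones vector lies in its kernel). There is one zero in the spectrum, matching the 1 component.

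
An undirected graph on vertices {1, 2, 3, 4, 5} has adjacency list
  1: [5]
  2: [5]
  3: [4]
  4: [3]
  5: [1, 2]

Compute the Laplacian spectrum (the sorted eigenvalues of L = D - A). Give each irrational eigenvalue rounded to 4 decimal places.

With the vertex order [1, 2, 3, 4, 5], the degrees are [1, 1, 1, 1, 2], giving D = diag(1, 1, 1, 1, 2) and L = D - A. The multiplicity of 0 as a Laplacian eigenvalue equals the number of connected components. The 2 zero eigenvalues correspond to the 2 connected components. The eigenvalues sum to 6, which equals trace(L) = 2|E|.

[0, 0, 1, 2, 3]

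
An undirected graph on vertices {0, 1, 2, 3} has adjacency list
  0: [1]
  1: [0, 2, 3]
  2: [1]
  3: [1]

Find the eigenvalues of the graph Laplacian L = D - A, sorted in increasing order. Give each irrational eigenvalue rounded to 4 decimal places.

[0, 1, 1, 4]

With the vertex order [0, 1, 2, 3], the degrees are [1, 3, 1, 1], giving D = diag(1, 3, 1, 1) and L = D - A. The multiplicity of 0 as a Laplacian eigenvalue equals the number of connected components. The single zero eigenvalue shows the graph is connected.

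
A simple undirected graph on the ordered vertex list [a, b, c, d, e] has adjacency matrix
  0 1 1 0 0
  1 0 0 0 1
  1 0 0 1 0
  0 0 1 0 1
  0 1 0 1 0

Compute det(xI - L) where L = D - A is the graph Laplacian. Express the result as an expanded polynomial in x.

With the vertex order [a, b, c, d, e], the degrees are [2, 2, 2, 2, 2], giving D = diag(2, 2, 2, 2, 2) and L = D - A. L has integer entries, so p(x) = det(xI - L) has integer coefficients. Expanding the determinant yields x^5 - 10x^4 + 35x^3 - 50x^2 + 25x. The coefficient of x^4 equals -trace(L) = -10, matching the sum of degrees.

x^5 - 10x^4 + 35x^3 - 50x^2 + 25x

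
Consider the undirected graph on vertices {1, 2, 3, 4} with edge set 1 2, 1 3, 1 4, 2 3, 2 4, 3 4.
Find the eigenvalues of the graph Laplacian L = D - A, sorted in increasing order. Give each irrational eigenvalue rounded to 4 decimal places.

[0, 4, 4, 4]

With the vertex order [1, 2, 3, 4], the degrees are [3, 3, 3, 3], giving D = diag(3, 3, 3, 3) and L = D - A. The multiplicity of 0 as a Laplacian eigenvalue equals the number of connected components. The single zero eigenvalue shows the graph is connected. The largest eigenvalue, 4, is at most the vertex count 4.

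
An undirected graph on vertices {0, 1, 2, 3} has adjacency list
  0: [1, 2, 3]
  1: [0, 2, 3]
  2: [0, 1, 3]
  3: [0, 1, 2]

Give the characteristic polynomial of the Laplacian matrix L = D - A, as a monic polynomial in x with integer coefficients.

x^4 - 12x^3 + 48x^2 - 64x

Reading degrees in the order [0, 1, 2, 3] gives [3, 3, 3, 3]; set D = diag(3, 3, 3, 3) and form L = D - A. Computing det(xI - L) by cofactor expansion (or equivalently via sum-over-permutations) gives x^4 - 12x^3 + 48x^2 - 64x. Since p(0) = det(-L) = 0, x divides p(x). By the matrix-tree theorem the graph has (1/4) * product of the nonzero eigenvalues = 16 spanning trees. The eigenvalues sum to 12, which equals trace(L) = 2|E|.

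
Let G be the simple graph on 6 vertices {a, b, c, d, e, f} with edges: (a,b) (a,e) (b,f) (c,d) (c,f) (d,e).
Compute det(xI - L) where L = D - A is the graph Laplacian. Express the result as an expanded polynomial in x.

x^6 - 12x^5 + 54x^4 - 112x^3 + 105x^2 - 36x

With the vertex order [a, b, c, d, e, f], the degrees are [2, 2, 2, 2, 2, 2], giving D = diag(2, 2, 2, 2, 2, 2) and L = D - A. L has integer entries, so p(x) = det(xI - L) has integer coefficients. Expanding the determinant yields x^6 - 12x^5 + 54x^4 - 112x^3 + 105x^2 - 36x. The constant term is 0 because L is singular (the all-ones vector lies in its kernel).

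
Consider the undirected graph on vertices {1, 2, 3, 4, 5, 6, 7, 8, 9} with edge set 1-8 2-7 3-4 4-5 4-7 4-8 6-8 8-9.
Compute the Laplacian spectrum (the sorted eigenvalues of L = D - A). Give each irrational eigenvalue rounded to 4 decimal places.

[0, 0.2825, 0.5784, 1, 1, 1, 2.3735, 4.0864, 5.6793]

Reading degrees in the order [1, 2, 3, 4, 5, 6, 7, 8, 9] gives [1, 1, 1, 4, 1, 1, 2, 4, 1]; set D = diag(1, 1, 1, 4, 1, 1, 2, 4, 1) and form L = D - A. Diagonalising L (or applying a numerical eigensolver to the 9x9 matrix) gives the spectrum above. The single zero eigenvalue shows the graph is connected. The eigenvalues sum to 16, which equals trace(L) = 2|E|. There is one zero in the spectrum, matching the 1 component.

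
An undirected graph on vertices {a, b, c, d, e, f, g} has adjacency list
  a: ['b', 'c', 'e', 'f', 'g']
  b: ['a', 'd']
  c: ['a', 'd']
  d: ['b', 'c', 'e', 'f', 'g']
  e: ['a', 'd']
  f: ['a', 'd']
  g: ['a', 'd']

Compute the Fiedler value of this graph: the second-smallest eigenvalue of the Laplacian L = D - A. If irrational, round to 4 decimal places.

Reading degrees in the order [a, b, c, d, e, f, g] gives [5, 2, 2, 5, 2, 2, 2]; set D = diag(5, 2, 2, 5, 2, 2, 2) and form L = D - A. Computing the eigenvalues of L and sorting gives [0, 2, 2, 2, 2, 5, 7]. The Fiedler value lambda_2 = 2 is strictly positive, so the graph is connected. By the matrix-tree theorem the graph has (1/7) * product of the nonzero eigenvalues = 80 spanning trees. The eigenvalues sum to 20, which equals trace(L) = 2|E|.

2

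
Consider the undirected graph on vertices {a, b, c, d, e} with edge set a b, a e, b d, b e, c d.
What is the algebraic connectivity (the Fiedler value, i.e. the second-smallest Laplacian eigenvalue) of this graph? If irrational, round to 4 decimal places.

0.5188

Each diagonal entry of L is the vertex degree and each off-diagonal entry is -1 where an edge is present, 0 otherwise; in the order [a, b, c, d, e] the diagonal is [2, 3, 1, 2, 2]. Computing the eigenvalues of L and sorting gives [0, 0.5188, 2.3111, 3, 4.1701]. The Fiedler value lambda_2 = 0.5188 is strictly positive, so the graph is connected. The largest eigenvalue, 4.1701, is at most the vertex count 5. There is one zero in the spectrum, matching the 1 component.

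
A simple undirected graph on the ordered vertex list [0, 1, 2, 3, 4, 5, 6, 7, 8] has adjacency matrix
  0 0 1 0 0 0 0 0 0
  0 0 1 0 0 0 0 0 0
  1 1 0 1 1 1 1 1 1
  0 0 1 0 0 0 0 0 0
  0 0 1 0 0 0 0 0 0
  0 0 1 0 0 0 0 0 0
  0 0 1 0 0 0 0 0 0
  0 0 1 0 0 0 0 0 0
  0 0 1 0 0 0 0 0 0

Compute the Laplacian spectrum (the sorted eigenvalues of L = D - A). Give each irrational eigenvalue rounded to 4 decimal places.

[0, 1, 1, 1, 1, 1, 1, 1, 9]

Each diagonal entry of L is the vertex degree and each off-diagonal entry is -1 where an edge is present, 0 otherwise; in the order [0, 1, 2, 3, 4, 5, 6, 7, 8] the diagonal is [1, 1, 8, 1, 1, 1, 1, 1, 1]. L is symmetric positive semidefinite, so every eigenvalue is real and nonnegative.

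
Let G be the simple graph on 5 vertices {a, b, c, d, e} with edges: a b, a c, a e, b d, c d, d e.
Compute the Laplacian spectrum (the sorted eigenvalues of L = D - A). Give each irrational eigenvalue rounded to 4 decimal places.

With the vertex order [a, b, c, d, e], the degrees are [3, 2, 2, 3, 2], giving D = diag(3, 2, 2, 3, 2) and L = D - A. Since every row of L sums to 0, the all-ones vector is in the kernel and 0 is an eigenvalue. The single zero eigenvalue shows the graph is connected.

[0, 2, 2, 3, 5]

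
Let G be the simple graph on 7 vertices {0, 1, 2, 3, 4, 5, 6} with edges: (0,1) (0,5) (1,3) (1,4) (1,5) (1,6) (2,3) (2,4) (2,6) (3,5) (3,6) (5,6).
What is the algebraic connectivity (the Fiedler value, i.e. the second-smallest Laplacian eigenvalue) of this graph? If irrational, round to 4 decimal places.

1.4516

Each diagonal entry of L is the vertex degree and each off-diagonal entry is -1 where an edge is present, 0 otherwise; in the order [0, 1, 2, 3, 4, 5, 6] the diagonal is [2, 5, 3, 4, 2, 4, 4]. Computing the eigenvalues of L and sorting gives [0, 1.4516, 2.2298, 3.6452, 5, 5.3372, 6.3362]. The Fiedler value lambda_2 = 1.4516 is strictly positive, so the graph is connected. By the matrix-tree theorem the graph has (1/7) * product of the nonzero eigenvalues = 285 spanning trees.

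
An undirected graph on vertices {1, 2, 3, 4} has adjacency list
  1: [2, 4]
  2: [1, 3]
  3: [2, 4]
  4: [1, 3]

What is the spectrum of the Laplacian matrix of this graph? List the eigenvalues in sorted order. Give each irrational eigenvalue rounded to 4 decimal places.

[0, 2, 2, 4]

Reading degrees in the order [1, 2, 3, 4] gives [2, 2, 2, 2]; set D = diag(2, 2, 2, 2) and form L = D - A. L is symmetric positive semidefinite, so every eigenvalue is real and nonnegative. The single zero eigenvalue shows the graph is connected. The eigenvalues sum to 8, which equals trace(L) = 2|E|.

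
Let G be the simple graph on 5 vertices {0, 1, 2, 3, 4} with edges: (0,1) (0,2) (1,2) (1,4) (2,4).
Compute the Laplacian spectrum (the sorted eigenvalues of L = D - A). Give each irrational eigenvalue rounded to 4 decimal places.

Each diagonal entry of L is the vertex degree and each off-diagonal entry is -1 where an edge is present, 0 otherwise; in the order [0, 1, 2, 3, 4] the diagonal is [2, 3, 3, 0, 2]. Diagonalising L (or applying a numerical eigensolver to the 5x5 matrix) gives the spectrum above. The 2 zero eigenvalues correspond to the 2 connected components. There are 2 zeros in the spectrum, matching the 2 components. The largest eigenvalue, 4, is at most the vertex count 5.

[0, 0, 2, 4, 4]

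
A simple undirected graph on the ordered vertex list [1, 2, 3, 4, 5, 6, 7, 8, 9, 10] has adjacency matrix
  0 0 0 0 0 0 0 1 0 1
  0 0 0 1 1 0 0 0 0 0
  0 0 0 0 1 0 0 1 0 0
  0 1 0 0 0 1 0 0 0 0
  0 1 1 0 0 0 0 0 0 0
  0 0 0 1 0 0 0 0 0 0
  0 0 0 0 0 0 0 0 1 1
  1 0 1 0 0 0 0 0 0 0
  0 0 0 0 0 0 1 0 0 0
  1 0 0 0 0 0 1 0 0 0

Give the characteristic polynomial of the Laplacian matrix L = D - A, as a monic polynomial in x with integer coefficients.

x^10 - 18x^9 + 136x^8 - 560x^7 + 1365x^6 - 2002x^5 + 1716x^4 - 792x^3 + 165x^2 - 10x

Each diagonal entry of L is the vertex degree and each off-diagonal entry is -1 where an edge is present, 0 otherwise; in the order [1, 2, 3, 4, 5, 6, 7, 8, 9, 10] the diagonal is [2, 2, 2, 2, 2, 1, 2, 2, 1, 2]. Computing det(xI - L) by cofactor expansion (or equivalently via sum-over-permutations) gives x^10 - 18x^9 + 136x^8 - 560x^7 + 1365x^6 - 2002x^5 + 1716x^4 - 792x^3 + 165x^2 - 10x. Since p(0) = det(-L) = 0, x divides p(x).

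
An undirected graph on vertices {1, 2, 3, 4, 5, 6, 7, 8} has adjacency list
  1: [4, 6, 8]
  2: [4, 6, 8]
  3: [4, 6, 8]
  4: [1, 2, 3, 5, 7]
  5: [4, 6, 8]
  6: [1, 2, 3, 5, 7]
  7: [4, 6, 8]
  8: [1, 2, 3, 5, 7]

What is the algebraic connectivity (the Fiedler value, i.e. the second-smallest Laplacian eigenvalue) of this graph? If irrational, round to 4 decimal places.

Each diagonal entry of L is the vertex degree and each off-diagonal entry is -1 where an edge is present, 0 otherwise; in the order [1, 2, 3, 4, 5, 6, 7, 8] the diagonal is [3, 3, 3, 5, 3, 5, 3, 5]. The sorted Laplacian eigenvalues are [0, 3, 3, 3, 3, 5, 5, 8]; the algebraic connectivity is the second entry, 3.

3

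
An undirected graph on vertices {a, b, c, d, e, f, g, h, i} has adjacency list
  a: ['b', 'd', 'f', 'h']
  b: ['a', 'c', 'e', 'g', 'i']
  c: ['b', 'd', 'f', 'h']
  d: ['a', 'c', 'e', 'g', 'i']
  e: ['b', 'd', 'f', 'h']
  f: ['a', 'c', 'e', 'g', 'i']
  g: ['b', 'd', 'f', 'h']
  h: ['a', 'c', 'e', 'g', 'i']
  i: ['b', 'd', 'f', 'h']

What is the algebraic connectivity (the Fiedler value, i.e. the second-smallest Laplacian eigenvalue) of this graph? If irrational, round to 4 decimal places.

4

Each diagonal entry of L is the vertex degree and each off-diagonal entry is -1 where an edge is present, 0 otherwise; in the order [a, b, c, d, e, f, g, h, i] the diagonal is [4, 5, 4, 5, 4, 5, 4, 5, 4]. The sorted Laplacian eigenvalues are [0, 4, 4, 4, 4, 5, 5, 5, 9]; the algebraic connectivity is the second entry, 4. The eigenvalues sum to 40, which equals trace(L) = 2|E|. By the matrix-tree theorem the graph has (1/9) * product of the nonzero eigenvalues = 32000 spanning trees.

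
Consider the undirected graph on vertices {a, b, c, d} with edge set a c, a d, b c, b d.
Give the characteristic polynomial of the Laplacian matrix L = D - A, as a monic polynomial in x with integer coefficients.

x^4 - 8x^3 + 20x^2 - 16x

Each diagonal entry of L is the vertex degree and each off-diagonal entry is -1 where an edge is present, 0 otherwise; in the order [a, b, c, d] the diagonal is [2, 2, 2, 2]. L has integer entries, so p(x) = det(xI - L) has integer coefficients. Expanding the determinant yields x^4 - 8x^3 + 20x^2 - 16x. The coefficient of x^3 equals -trace(L) = -8, matching the sum of degrees. There is one zero in the spectrum, matching the 1 component.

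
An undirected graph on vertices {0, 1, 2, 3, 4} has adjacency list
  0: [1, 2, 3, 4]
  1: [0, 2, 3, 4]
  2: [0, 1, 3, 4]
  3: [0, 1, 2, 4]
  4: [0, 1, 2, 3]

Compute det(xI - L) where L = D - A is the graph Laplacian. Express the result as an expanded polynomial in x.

x^5 - 20x^4 + 150x^3 - 500x^2 + 625x

Each diagonal entry of L is the vertex degree and each off-diagonal entry is -1 where an edge is present, 0 otherwise; in the order [0, 1, 2, 3, 4] the diagonal is [4, 4, 4, 4, 4]. L has integer entries, so p(x) = det(xI - L) has integer coefficients. Expanding the determinant yields x^5 - 20x^4 + 150x^3 - 500x^2 + 625x. The coefficient of x^4 equals -trace(L) = -20, matching the sum of degrees.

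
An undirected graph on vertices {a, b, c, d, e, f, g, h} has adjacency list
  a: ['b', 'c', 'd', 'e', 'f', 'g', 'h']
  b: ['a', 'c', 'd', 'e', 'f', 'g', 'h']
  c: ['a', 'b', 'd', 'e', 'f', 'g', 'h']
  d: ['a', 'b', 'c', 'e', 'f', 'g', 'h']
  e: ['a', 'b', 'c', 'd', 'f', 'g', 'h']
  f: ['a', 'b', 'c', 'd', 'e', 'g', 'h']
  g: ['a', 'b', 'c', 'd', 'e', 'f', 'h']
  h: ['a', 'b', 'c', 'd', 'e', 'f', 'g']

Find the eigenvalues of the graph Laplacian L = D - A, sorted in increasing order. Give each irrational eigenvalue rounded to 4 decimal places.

[0, 8, 8, 8, 8, 8, 8, 8]

With the vertex order [a, b, c, d, e, f, g, h], the degrees are [7, 7, 7, 7, 7, 7, 7, 7], giving D = diag(7, 7, 7, 7, 7, 7, 7, 7) and L = D - A. L is symmetric positive semidefinite, so every eigenvalue is real and nonnegative. The largest eigenvalue, 8, is at most the vertex count 8.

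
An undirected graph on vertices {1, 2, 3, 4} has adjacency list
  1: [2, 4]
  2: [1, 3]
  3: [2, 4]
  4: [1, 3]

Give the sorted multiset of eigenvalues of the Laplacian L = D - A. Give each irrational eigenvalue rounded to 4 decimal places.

Reading degrees in the order [1, 2, 3, 4] gives [2, 2, 2, 2]; set D = diag(2, 2, 2, 2) and form L = D - A. The multiplicity of 0 as a Laplacian eigenvalue equals the number of connected components.

[0, 2, 2, 4]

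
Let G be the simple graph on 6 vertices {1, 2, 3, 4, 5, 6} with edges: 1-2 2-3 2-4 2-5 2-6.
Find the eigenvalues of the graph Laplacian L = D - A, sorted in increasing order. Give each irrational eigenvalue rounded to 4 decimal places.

With the vertex order [1, 2, 3, 4, 5, 6], the degrees are [1, 5, 1, 1, 1, 1], giving D = diag(1, 5, 1, 1, 1, 1) and L = D - A. L is symmetric positive semidefinite, so every eigenvalue is real and nonnegative. The single zero eigenvalue shows the graph is connected. By the matrix-tree theorem the graph has (1/6) * product of the nonzero eigenvalues = 1 spanning tree. The eigenvalues sum to 10, which equals trace(L) = 2|E|.

[0, 1, 1, 1, 1, 6]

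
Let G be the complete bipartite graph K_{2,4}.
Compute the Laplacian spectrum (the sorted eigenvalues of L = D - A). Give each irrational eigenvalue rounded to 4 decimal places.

The graph has 6 vertices and degree multiset [4, 4, 2, 2, 2, 2]; D is the diagonal matrix of degrees and L = D - A. The multiplicity of 0 as a Laplacian eigenvalue equals the number of connected components. The single zero eigenvalue shows the graph is connected. The eigenvalues sum to 16, which equals trace(L) = 2|E|. There is one zero in the spectrum, matching the 1 component.

[0, 2, 2, 2, 4, 6]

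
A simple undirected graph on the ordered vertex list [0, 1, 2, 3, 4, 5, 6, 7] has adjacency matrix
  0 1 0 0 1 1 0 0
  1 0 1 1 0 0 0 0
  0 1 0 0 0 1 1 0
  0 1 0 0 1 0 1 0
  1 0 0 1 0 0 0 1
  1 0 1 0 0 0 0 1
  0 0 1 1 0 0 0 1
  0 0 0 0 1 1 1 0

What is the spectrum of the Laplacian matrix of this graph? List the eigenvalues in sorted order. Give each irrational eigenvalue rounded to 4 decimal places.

[0, 2, 2, 2, 4, 4, 4, 6]

Reading degrees in the order [0, 1, 2, 3, 4, 5, 6, 7] gives [3, 3, 3, 3, 3, 3, 3, 3]; set D = diag(3, 3, 3, 3, 3, 3, 3, 3) and form L = D - A. Since every row of L sums to 0, the all-ones vector is in the kernel and 0 is an eigenvalue. The single zero eigenvalue shows the graph is connected. The eigenvalues sum to 24, which equals trace(L) = 2|E|. The largest eigenvalue, 6, is at most the vertex count 8.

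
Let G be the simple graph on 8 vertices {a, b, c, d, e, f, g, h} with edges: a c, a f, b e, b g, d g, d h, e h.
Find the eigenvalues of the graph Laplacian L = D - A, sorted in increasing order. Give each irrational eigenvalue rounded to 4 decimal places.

Each diagonal entry of L is the vertex degree and each off-diagonal entry is -1 where an edge is present, 0 otherwise; in the order [a, b, c, d, e, f, g, h] the diagonal is [2, 2, 1, 2, 2, 1, 2, 2]. The multiplicity of 0 as a Laplacian eigenvalue equals the number of connected components. The 2 zero eigenvalues correspond to the 2 connected components. The largest eigenvalue, 3.6180, is at most the vertex count 8.

[0, 0, 1, 1.3820, 1.3820, 3, 3.6180, 3.6180]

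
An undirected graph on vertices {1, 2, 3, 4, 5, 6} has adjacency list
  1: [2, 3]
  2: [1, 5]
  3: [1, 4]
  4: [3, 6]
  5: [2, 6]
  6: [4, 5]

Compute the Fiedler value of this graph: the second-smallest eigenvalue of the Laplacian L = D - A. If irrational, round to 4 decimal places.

Reading degrees in the order [1, 2, 3, 4, 5, 6] gives [2, 2, 2, 2, 2, 2]; set D = diag(2, 2, 2, 2, 2, 2) and form L = D - A. The sorted Laplacian eigenvalues are [0, 1, 1, 3, 3, 4]; the algebraic connectivity is the second entry, 1. The largest eigenvalue, 4, is at most the vertex count 6. The eigenvalues sum to 12, which equals trace(L) = 2|E|.

1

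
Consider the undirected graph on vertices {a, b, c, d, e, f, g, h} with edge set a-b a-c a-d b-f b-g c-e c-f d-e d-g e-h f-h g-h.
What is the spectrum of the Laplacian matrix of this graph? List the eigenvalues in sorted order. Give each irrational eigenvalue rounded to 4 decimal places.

Each diagonal entry of L is the vertex degree and each off-diagonal entry is -1 where an edge is present, 0 otherwise; in the order [a, b, c, d, e, f, g, h] the diagonal is [3, 3, 3, 3, 3, 3, 3, 3]. L is symmetric positive semidefinite, so every eigenvalue is real and nonnegative.

[0, 2, 2, 2, 4, 4, 4, 6]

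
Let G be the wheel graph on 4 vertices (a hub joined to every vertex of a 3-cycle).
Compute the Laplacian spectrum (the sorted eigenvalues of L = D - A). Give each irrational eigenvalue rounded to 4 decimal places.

[0, 4, 4, 4]

The graph has 4 vertices and degree multiset [3, 3, 3, 3]; D is the diagonal matrix of degrees and L = D - A. Diagonalising L (or applying a numerical eigensolver to the 4x4 matrix) gives the spectrum above.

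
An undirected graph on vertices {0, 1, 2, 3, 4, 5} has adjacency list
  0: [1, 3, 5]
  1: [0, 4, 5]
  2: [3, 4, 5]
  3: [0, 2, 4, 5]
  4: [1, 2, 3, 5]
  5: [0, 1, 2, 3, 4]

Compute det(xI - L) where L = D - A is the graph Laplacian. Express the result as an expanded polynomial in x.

x^6 - 22x^5 + 189x^4 - 790x^3 + 1601x^2 - 1254x

Reading degrees in the order [0, 1, 2, 3, 4, 5] gives [3, 3, 3, 4, 4, 5]; set D = diag(3, 3, 3, 4, 4, 5) and form L = D - A. Computing det(xI - L) by cofactor expansion (or equivalently via sum-over-permutations) gives x^6 - 22x^5 + 189x^4 - 790x^3 + 1601x^2 - 1254x. Since p(0) = det(-L) = 0, x divides p(x). The eigenvalues sum to 22, which equals trace(L) = 2|E|.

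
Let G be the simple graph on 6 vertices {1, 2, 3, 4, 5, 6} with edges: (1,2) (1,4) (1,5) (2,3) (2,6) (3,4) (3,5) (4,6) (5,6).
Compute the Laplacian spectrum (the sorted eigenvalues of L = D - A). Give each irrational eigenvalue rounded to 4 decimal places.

[0, 3, 3, 3, 3, 6]

Each diagonal entry of L is the vertex degree and each off-diagonal entry is -1 where an edge is present, 0 otherwise; in the order [1, 2, 3, 4, 5, 6] the diagonal is [3, 3, 3, 3, 3, 3]. Since every row of L sums to 0, the all-ones vector is in the kernel and 0 is an eigenvalue. The single zero eigenvalue shows the graph is connected.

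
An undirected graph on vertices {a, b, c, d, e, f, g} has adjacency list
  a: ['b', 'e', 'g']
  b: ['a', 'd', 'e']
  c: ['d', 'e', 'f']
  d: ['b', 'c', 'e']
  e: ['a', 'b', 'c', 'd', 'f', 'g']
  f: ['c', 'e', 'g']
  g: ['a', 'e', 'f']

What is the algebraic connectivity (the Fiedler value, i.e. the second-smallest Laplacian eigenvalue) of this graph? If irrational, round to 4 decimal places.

2

Each diagonal entry of L is the vertex degree and each off-diagonal entry is -1 where an edge is present, 0 otherwise; in the order [a, b, c, d, e, f, g] the diagonal is [3, 3, 3, 3, 6, 3, 3]. The smallest Laplacian eigenvalue is always 0. The next one, lambda_2 = 2, measures how hard the graph is to disconnect: larger values mean better connectivity. The largest eigenvalue, 7, is at most the vertex count 7. By the matrix-tree theorem the graph has (1/7) * product of the nonzero eigenvalues = 320 spanning trees.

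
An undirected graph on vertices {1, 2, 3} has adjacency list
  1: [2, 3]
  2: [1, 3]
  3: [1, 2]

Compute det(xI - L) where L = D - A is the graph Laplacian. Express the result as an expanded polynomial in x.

With the vertex order [1, 2, 3], the degrees are [2, 2, 2], giving D = diag(2, 2, 2) and L = D - A. The eigenvalues of L are [0, 3, 3]; the characteristic polynomial is the product of (x - lambda_i), which multiplies out to x^3 - 6x^2 + 9x. Since p(0) = det(-L) = 0, x divides p(x). The eigenvalues sum to 6, which equals trace(L) = 2|E|.

x^3 - 6x^2 + 9x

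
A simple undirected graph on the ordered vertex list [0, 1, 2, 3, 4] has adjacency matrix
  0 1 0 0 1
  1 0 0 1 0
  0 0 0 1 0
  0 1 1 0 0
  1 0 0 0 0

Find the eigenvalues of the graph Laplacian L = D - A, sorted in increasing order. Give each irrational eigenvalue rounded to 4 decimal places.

[0, 0.3820, 1.3820, 2.6180, 3.6180]

Reading degrees in the order [0, 1, 2, 3, 4] gives [2, 2, 1, 2, 1]; set D = diag(2, 2, 1, 2, 1) and form L = D - A. The multiplicity of 0 as a Laplacian eigenvalue equals the number of connected components. The single zero eigenvalue shows the graph is connected. The eigenvalues sum to 8, which equals trace(L) = 2|E|.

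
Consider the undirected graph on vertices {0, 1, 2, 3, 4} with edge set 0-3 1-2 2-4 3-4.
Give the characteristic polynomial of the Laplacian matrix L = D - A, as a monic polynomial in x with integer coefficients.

With the vertex order [0, 1, 2, 3, 4], the degrees are [1, 1, 2, 2, 2], giving D = diag(1, 1, 2, 2, 2) and L = D - A. L has integer entries, so p(x) = det(xI - L) has integer coefficients. Expanding the determinant yields x^5 - 8x^4 + 21x^3 - 20x^2 + 5x. Since p(0) = det(-L) = 0, x divides p(x). The largest eigenvalue, 3.6180, is at most the vertex count 5.

x^5 - 8x^4 + 21x^3 - 20x^2 + 5x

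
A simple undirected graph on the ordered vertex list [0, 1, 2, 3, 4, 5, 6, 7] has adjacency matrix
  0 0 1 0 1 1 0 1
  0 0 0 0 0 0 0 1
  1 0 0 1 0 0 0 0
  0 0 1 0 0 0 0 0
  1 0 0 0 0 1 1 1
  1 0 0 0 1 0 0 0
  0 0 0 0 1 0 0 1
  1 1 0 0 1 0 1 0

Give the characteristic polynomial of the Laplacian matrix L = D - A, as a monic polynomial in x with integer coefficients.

x^8 - 20x^7 + 159x^6 - 642x^5 + 1398x^4 - 1608x^3 + 878x^2 - 168x

Each diagonal entry of L is the vertex degree and each off-diagonal entry is -1 where an edge is present, 0 otherwise; in the order [0, 1, 2, 3, 4, 5, 6, 7] the diagonal is [4, 1, 2, 1, 4, 2, 2, 4]. L has integer entries, so p(x) = det(xI - L) has integer coefficients. Expanding the determinant yields x^8 - 20x^7 + 159x^6 - 642x^5 + 1398x^4 - 1608x^3 + 878x^2 - 168x. The coefficient of x^7 equals -trace(L) = -20, matching the sum of degrees.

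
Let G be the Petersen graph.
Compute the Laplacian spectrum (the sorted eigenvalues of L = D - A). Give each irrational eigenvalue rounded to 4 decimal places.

[0, 2, 2, 2, 2, 2, 5, 5, 5, 5]

The graph has 10 vertices and degree multiset [3, 3, 3, 3, 3, 3, 3, 3, 3, 3]; D is the diagonal matrix of degrees and L = D - A. The multiplicity of 0 as a Laplacian eigenvalue equals the number of connected components.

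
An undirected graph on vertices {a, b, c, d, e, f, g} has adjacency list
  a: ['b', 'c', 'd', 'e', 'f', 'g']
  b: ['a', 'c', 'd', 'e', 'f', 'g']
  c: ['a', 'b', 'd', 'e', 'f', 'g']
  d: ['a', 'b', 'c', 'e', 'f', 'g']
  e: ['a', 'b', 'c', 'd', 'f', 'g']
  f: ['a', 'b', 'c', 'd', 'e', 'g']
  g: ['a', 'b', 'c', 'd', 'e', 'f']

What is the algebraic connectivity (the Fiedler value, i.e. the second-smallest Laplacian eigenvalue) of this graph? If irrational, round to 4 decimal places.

With the vertex order [a, b, c, d, e, f, g], the degrees are [6, 6, 6, 6, 6, 6, 6], giving D = diag(6, 6, 6, 6, 6, 6, 6) and L = D - A. Computing the eigenvalues of L and sorting gives [0, 7, 7, 7, 7, 7, 7]. The Fiedler value lambda_2 = 7 is strictly positive, so the graph is connected. The eigenvalues sum to 42, which equals trace(L) = 2|E|.

7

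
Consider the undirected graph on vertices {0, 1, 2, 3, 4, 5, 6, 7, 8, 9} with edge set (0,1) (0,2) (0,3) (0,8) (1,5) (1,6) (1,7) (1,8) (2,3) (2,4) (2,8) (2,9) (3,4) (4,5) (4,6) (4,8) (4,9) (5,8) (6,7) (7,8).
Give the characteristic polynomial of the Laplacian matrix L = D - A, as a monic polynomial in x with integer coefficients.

x^10 - 40x^9 + 691x^8 - 6752x^7 + 41033x^6 - 160442x^5 + 402576x^4 - 623274x^3 + 538517x^2 - 197060x

Each diagonal entry of L is the vertex degree and each off-diagonal entry is -1 where an edge is present, 0 otherwise; in the order [0, 1, 2, 3, 4, 5, 6, 7, 8, 9] the diagonal is [4, 5, 5, 3, 6, 3, 3, 3, 6, 2]. Computing det(xI - L) by cofactor expansion (or equivalently via sum-over-permutations) gives x^10 - 40x^9 + 691x^8 - 6752x^7 + 41033x^6 - 160442x^5 + 402576x^4 - 623274x^3 + 538517x^2 - 197060x. The coefficient of x^9 equals -trace(L) = -40, matching the sum of degrees. By the matrix-tree theorem the graph has (1/10) * product of the nonzero eigenvalues = 19706 spanning trees. The eigenvalues sum to 40, which equals trace(L) = 2|E|.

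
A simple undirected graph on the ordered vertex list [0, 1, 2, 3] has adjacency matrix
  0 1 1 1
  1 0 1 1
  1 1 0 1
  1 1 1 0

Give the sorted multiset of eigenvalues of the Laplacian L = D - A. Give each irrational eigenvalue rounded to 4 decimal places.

[0, 4, 4, 4]

With the vertex order [0, 1, 2, 3], the degrees are [3, 3, 3, 3], giving D = diag(3, 3, 3, 3) and L = D - A. Since every row of L sums to 0, the all-ones vector is in the kernel and 0 is an eigenvalue. The single zero eigenvalue shows the graph is connected. The largest eigenvalue, 4, is at most the vertex count 4. There is one zero in the spectrum, matching the 1 component.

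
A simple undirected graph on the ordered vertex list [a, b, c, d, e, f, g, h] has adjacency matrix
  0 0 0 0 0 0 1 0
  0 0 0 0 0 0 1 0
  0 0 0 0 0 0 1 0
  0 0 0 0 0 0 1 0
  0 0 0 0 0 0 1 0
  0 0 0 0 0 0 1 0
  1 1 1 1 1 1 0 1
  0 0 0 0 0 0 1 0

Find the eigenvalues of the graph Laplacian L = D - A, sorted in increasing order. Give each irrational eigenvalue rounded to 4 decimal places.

Each diagonal entry of L is the vertex degree and each off-diagonal entry is -1 where an edge is present, 0 otherwise; in the order [a, b, c, d, e, f, g, h] the diagonal is [1, 1, 1, 1, 1, 1, 7, 1]. L is symmetric positive semidefinite, so every eigenvalue is real and nonnegative. By the matrix-tree theorem the graph has (1/8) * product of the nonzero eigenvalues = 1 spanning tree. The largest eigenvalue, 8, is at most the vertex count 8.

[0, 1, 1, 1, 1, 1, 1, 8]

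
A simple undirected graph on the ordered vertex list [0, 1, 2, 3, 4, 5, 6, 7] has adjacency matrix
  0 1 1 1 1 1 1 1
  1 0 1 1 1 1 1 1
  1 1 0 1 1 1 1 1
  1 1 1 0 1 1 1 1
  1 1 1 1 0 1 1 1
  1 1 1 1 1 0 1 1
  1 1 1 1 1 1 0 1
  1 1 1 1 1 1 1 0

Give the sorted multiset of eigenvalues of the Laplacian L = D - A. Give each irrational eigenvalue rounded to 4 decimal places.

[0, 8, 8, 8, 8, 8, 8, 8]

With the vertex order [0, 1, 2, 3, 4, 5, 6, 7], the degrees are [7, 7, 7, 7, 7, 7, 7, 7], giving D = diag(7, 7, 7, 7, 7, 7, 7, 7) and L = D - A. The multiplicity of 0 as a Laplacian eigenvalue equals the number of connected components. There is one zero in the spectrum, matching the 1 component.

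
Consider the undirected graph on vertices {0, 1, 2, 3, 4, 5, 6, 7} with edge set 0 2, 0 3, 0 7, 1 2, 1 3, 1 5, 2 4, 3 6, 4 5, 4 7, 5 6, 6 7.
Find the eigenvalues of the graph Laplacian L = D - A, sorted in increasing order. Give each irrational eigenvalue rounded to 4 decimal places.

Each diagonal entry of L is the vertex degree and each off-diagonal entry is -1 where an edge is present, 0 otherwise; in the order [0, 1, 2, 3, 4, 5, 6, 7] the diagonal is [3, 3, 3, 3, 3, 3, 3, 3]. L is symmetric positive semidefinite, so every eigenvalue is real and nonnegative. The single zero eigenvalue shows the graph is connected. There is one zero in the spectrum, matching the 1 component. The eigenvalues sum to 24, which equals trace(L) = 2|E|.

[0, 2, 2, 2, 4, 4, 4, 6]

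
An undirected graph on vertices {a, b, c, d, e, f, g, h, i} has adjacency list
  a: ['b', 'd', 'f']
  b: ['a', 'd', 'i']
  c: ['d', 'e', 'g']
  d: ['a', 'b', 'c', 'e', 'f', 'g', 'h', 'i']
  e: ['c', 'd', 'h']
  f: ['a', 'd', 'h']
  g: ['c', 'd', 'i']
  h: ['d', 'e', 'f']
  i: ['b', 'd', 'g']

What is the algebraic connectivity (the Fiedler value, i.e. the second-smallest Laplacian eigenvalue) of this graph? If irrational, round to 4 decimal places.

1.5858

Reading degrees in the order [a, b, c, d, e, f, g, h, i] gives [3, 3, 3, 8, 3, 3, 3, 3, 3]; set D = diag(3, 3, 3, 8, 3, 3, 3, 3, 3) and form L = D - A. Computing the eigenvalues of L and sorting gives [0, 1.5858, 1.5858, 3, 3, 4.4142, 4.4142, 5, 9]. The Fiedler value lambda_2 = 1.5858 is strictly positive, so the graph is connected.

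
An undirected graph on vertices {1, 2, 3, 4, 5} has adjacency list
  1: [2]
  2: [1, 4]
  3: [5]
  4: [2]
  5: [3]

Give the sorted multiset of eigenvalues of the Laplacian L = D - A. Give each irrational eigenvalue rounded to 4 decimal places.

Reading degrees in the order [1, 2, 3, 4, 5] gives [1, 2, 1, 1, 1]; set D = diag(1, 2, 1, 1, 1) and form L = D - A. L is symmetric positive semidefinite, so every eigenvalue is real and nonnegative. The 2 zero eigenvalues correspond to the 2 connected components. The largest eigenvalue, 3, is at most the vertex count 5. The eigenvalues sum to 6, which equals trace(L) = 2|E|.

[0, 0, 1, 2, 3]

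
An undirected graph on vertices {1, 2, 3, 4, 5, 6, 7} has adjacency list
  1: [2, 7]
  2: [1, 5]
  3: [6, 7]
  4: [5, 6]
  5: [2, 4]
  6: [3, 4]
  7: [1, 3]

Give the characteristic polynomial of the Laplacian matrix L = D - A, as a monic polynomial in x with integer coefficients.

With the vertex order [1, 2, 3, 4, 5, 6, 7], the degrees are [2, 2, 2, 2, 2, 2, 2], giving D = diag(2, 2, 2, 2, 2, 2, 2) and L = D - A. L has integer entries, so p(x) = det(xI - L) has integer coefficients. Expanding the determinant yields x^7 - 14x^6 + 77x^5 - 210x^4 + 294x^3 - 196x^2 + 49x. The coefficient of x^6 equals -trace(L) = -14, matching the sum of degrees.

x^7 - 14x^6 + 77x^5 - 210x^4 + 294x^3 - 196x^2 + 49x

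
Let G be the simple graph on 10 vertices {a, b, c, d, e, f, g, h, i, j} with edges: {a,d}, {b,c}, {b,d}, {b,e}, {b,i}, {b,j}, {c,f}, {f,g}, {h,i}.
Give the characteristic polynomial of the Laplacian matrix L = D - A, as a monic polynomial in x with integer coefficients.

x^10 - 18x^9 + 130x^8 - 496x^7 + 1098x^6 - 1452x^5 + 1137x^4 - 504x^3 + 114x^2 - 10x

With the vertex order [a, b, c, d, e, f, g, h, i, j], the degrees are [1, 5, 2, 2, 1, 2, 1, 1, 2, 1], giving D = diag(1, 5, 2, 2, 1, 2, 1, 1, 2, 1) and L = D - A. L has integer entries, so p(x) = det(xI - L) has integer coefficients. Expanding the determinant yields x^10 - 18x^9 + 130x^8 - 496x^7 + 1098x^6 - 1452x^5 + 1137x^4 - 504x^3 + 114x^2 - 10x. The constant term is 0 because L is singular (the all-ones vector lies in its kernel). The largest eigenvalue, 6.1504, is at most the vertex count 10. There is one zero in the spectrum, matching the 1 component.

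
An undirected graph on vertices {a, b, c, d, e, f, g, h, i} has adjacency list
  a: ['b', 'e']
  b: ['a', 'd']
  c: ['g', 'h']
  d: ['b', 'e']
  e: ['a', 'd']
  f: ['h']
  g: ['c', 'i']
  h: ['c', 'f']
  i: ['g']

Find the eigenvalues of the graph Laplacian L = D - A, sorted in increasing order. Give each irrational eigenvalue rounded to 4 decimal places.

[0, 0, 0.3820, 1.3820, 2, 2, 2.6180, 3.6180, 4]

Each diagonal entry of L is the vertex degree and each off-diagonal entry is -1 where an edge is present, 0 otherwise; in the order [a, b, c, d, e, f, g, h, i] the diagonal is [2, 2, 2, 2, 2, 1, 2, 2, 1]. L is symmetric positive semidefinite, so every eigenvalue is real and nonnegative. The 2 zero eigenvalues correspond to the 2 connected components. There are 2 zeros in the spectrum, matching the 2 components.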